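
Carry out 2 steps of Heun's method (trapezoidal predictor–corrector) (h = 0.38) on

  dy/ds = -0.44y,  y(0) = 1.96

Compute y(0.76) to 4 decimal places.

Heun: k1 = f(s_n, y_n); k2 = f(s_n + h, y_n + h·k1); y_{n+1} = y_n + (h/2)·(k1 + k2).
s=0.000000, y=1.960000:
  k1 = f(0.000000, 1.960000) = -0.862400
  k2 = f(0.380000, 1.632288) = -0.718207
  y ← 1.960000 + (0.38/2)·(-0.862400 + (-0.718207)) = 1.659685
s=0.380000, y=1.659685:
  k1 = f(0.380000, 1.659685) = -0.730261
  k2 = f(0.760000, 1.382185) = -0.608162
  y ← 1.659685 + (0.38/2)·(-0.730261 + (-0.608162)) = 1.405384
y(0.76) ≈ 1.4054

1.4054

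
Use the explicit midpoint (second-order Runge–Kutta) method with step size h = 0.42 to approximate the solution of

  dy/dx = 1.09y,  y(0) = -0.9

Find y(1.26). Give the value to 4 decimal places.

-3.4338

Midpoint: k1 = f(x_n, y_n); k2 = f(x_n + h/2, y_n + (h/2)·k1); y_{n+1} = y_n + h·k2.
x=0.000000, y=-0.900000:
  k1 = f(0.000000, -0.900000) = -0.981000
  k2 = f(0.210000, -1.106010) = -1.205551
  y ← -0.900000 + 0.42·(-1.205551) = -1.406331
x=0.420000, y=-1.406331:
  k1 = f(0.420000, -1.406331) = -1.532901
  k2 = f(0.630000, -1.728241) = -1.883782
  y ← -1.406331 + 0.42·(-1.883782) = -2.197520
x=0.840000, y=-2.197520:
  k1 = f(0.840000, -2.197520) = -2.395297
  k2 = f(1.050000, -2.700532) = -2.943580
  y ← -2.197520 + 0.42·(-2.943580) = -3.433824
y(1.26) ≈ -3.4338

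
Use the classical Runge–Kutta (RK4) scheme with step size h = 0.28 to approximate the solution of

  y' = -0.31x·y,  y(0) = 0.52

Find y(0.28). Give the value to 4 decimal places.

0.5137

RK4: k1 = f(x_n, y_n); k2 = f(x_n + h/2, y_n + (h/2)·k1); k3 = f(x_n + h/2, y_n + (h/2)·k2); k4 = f(x_n + h, y_n + h·k3); y_{n+1} = y_n + (h/6)·(k1 + 2k2 + 2k3 + k4).
x=0.000000, y=0.520000:
  k1 = f(0.000000, 0.520000) = 0.000000
  k2 = f(0.140000, 0.520000) = -0.022568
  k3 = f(0.140000, 0.516840) = -0.022431
  k4 = f(0.280000, 0.513719) = -0.044591
  y ← 0.520000 + (0.28/6)·(k1 + 2k2 + 2k3 + k4) = 0.513719
y(0.28) ≈ 0.5137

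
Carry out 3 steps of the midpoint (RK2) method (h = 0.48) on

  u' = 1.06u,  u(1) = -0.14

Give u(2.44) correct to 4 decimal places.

Midpoint: k1 = f(t_n, u_n); k2 = f(t_n + h/2, u_n + (h/2)·k1); u_{n+1} = u_n + h·k2.
t=1.000000, u=-0.140000:
  k1 = f(1.000000, -0.140000) = -0.148400
  k2 = f(1.240000, -0.175616) = -0.186153
  u ← -0.140000 + 0.48·(-0.186153) = -0.229353
t=1.480000, u=-0.229353:
  k1 = f(1.480000, -0.229353) = -0.243115
  k2 = f(1.720000, -0.287701) = -0.304963
  u ← -0.229353 + 0.48·(-0.304963) = -0.375736
t=1.960000, u=-0.375736:
  k1 = f(1.960000, -0.375736) = -0.398280
  k2 = f(2.200000, -0.471323) = -0.499602
  u ← -0.375736 + 0.48·(-0.499602) = -0.615545
u(2.44) ≈ -0.6155

-0.6155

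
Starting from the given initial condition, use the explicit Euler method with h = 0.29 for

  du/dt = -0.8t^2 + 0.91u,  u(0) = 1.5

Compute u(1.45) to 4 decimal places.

4.1397

Euler: u_{n+1} = u_n + h·f(t_n, u_n).
t=0.000000, u=1.500000: f=1.365000 → u ← 1.500000 + 0.29·1.365000 = 1.895850
t=0.290000, u=1.895850: f=1.657944 → u ← 1.895850 + 0.29·1.657944 = 2.376654
t=0.580000, u=2.376654: f=1.893635 → u ← 2.376654 + 0.29·1.893635 = 2.925808
t=0.870000, u=2.925808: f=2.056965 → u ← 2.925808 + 0.29·2.056965 = 3.522328
t=1.160000, u=3.522328: f=2.128838 → u ← 3.522328 + 0.29·2.128838 = 4.139691
u(1.45) ≈ 4.1397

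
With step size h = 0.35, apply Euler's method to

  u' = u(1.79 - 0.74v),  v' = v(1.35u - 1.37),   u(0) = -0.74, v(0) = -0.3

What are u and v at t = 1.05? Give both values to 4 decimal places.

Euler on (u,v): u_{n+1} = u_n + h·u', v_{n+1} = v_n + h·v'.
0.000000: (-0.740000, -0.300000); f=(-1.488880, 0.710700) → (-1.261108, -0.051255)
0.350000: (-1.261108, -0.051255); f=(-2.305216, 0.157481) → (-2.067933, 0.003863)
0.700000: (-2.067933, 0.003863); f=(-3.695689, -0.016078) → (-3.361425, -0.001764)
(u(1.05), v(1.05)) ≈ (-3.3614, -0.0018)

-3.3614, -0.0018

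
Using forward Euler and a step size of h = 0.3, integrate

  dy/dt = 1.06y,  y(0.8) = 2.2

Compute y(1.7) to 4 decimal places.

Euler: y_{n+1} = y_n + h·f(t_n, y_n).
t=0.800000, y=2.200000: f=2.332000 → y ← 2.200000 + 0.3·2.332000 = 2.899600
t=1.100000, y=2.899600: f=3.073576 → y ← 2.899600 + 0.3·3.073576 = 3.821673
t=1.400000, y=3.821673: f=4.050973 → y ← 3.821673 + 0.3·4.050973 = 5.036965
y(1.7) ≈ 5.0370

5.0370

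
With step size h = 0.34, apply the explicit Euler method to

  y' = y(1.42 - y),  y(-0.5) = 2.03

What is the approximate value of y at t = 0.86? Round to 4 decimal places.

Euler: y_{n+1} = y_n + h·f(t_n, y_n).
t=-0.500000, y=2.030000: f=-1.238300 → y ← 2.030000 + 0.34·(-1.238300) = 1.608978
t=-0.160000, y=1.608978: f=-0.304061 → y ← 1.608978 + 0.34·(-0.304061) = 1.505597
t=0.180000, y=1.505597: f=-0.128875 → y ← 1.505597 + 0.34·(-0.128875) = 1.461780
t=0.520000, y=1.461780: f=-0.061073 → y ← 1.461780 + 0.34·(-0.061073) = 1.441015
y(0.86) ≈ 1.4410

1.4410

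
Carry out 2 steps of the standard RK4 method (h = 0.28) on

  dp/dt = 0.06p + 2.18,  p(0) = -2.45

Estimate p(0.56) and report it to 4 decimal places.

RK4: k1 = f(t_n, p_n); k2 = f(t_n + h/2, p_n + (h/2)·k1); k3 = f(t_n + h/2, p_n + (h/2)·k2); k4 = f(t_n + h, p_n + h·k3); p_{n+1} = p_n + (h/6)·(k1 + 2k2 + 2k3 + k4).
t=0.000000, p=-2.450000:
  k1 = f(0.000000, -2.450000) = 2.033000
  k2 = f(0.140000, -2.165380) = 2.050077
  k3 = f(0.140000, -2.162989) = 2.050221
  k4 = f(0.280000, -1.875938) = 2.067444
  p ← -2.450000 + (0.28/6)·(k1 + 2k2 + 2k3 + k4) = -1.875951
t=0.280000, p=-1.875951:
  k1 = f(0.280000, -1.875951) = 2.067443
  k2 = f(0.420000, -1.586509) = 2.084809
  k3 = f(0.420000, -1.584078) = 2.084955
  k4 = f(0.560000, -1.292164) = 2.102470
  p ← -1.875951 + (0.28/6)·(k1 + 2k2 + 2k3 + k4) = -1.292178
p(0.56) ≈ -1.2922

-1.2922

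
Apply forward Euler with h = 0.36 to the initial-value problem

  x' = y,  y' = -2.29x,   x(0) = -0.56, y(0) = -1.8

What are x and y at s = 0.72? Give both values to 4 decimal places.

-1.6898, -0.3425

Euler on (x,y): x_{n+1} = x_n + h·x', y_{n+1} = y_n + h·y'.
0.000000: (-0.560000, -1.800000); f=(-1.800000, 1.282400) → (-1.208000, -1.338336)
0.360000: (-1.208000, -1.338336); f=(-1.338336, 2.766320) → (-1.689801, -0.342461)
(x(0.72), y(0.72)) ≈ (-1.6898, -0.3425)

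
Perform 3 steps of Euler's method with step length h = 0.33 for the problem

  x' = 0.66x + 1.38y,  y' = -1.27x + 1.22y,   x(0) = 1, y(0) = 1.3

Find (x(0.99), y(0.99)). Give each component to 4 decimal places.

4.0144, 0.5070

Euler on (x,y): x_{n+1} = x_n + h·x', y_{n+1} = y_n + h·y'.
0.000000: (1.000000, 1.300000); f=(2.454000, 0.316000) → (1.809820, 1.404280)
0.330000: (1.809820, 1.404280); f=(3.132388, -0.585250) → (2.843508, 1.211148)
0.660000: (2.843508, 1.211148); f=(3.548099, -2.133655) → (4.014381, 0.507041)
(x(0.99), y(0.99)) ≈ (4.0144, 0.5070)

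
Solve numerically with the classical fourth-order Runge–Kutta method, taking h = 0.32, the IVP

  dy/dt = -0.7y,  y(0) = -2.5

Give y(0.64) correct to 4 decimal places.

RK4: k1 = f(t_n, y_n); k2 = f(t_n + h/2, y_n + (h/2)·k1); k3 = f(t_n + h/2, y_n + (h/2)·k2); k4 = f(t_n + h, y_n + h·k3); y_{n+1} = y_n + (h/6)·(k1 + 2k2 + 2k3 + k4).
t=0.000000, y=-2.500000:
  k1 = f(0.000000, -2.500000) = 1.750000
  k2 = f(0.160000, -2.220000) = 1.554000
  k3 = f(0.160000, -2.251360) = 1.575952
  k4 = f(0.320000, -1.995695) = 1.396987
  y ← -2.500000 + (0.32/6)·(k1 + 2k2 + 2k3 + k4) = -1.998299
t=0.320000, y=-1.998299:
  k1 = f(0.320000, -1.998299) = 1.398809
  k2 = f(0.480000, -1.774490) = 1.242143
  k3 = f(0.480000, -1.799556) = 1.259689
  k4 = f(0.640000, -1.595199) = 1.116639
  y ← -1.998299 + (0.32/6)·(k1 + 2k2 + 2k3 + k4) = -1.597280
y(0.64) ≈ -1.5973

-1.5973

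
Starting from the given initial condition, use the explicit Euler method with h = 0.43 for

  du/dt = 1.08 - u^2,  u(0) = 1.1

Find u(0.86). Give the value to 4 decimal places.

Euler: u_{n+1} = u_n + h·f(t_n, u_n).
t=0.000000, u=1.100000: f=-0.130000 → u ← 1.100000 + 0.43·(-0.130000) = 1.044100
t=0.430000, u=1.044100: f=-0.010145 → u ← 1.044100 + 0.43·(-0.010145) = 1.039738
u(0.86) ≈ 1.0397

1.0397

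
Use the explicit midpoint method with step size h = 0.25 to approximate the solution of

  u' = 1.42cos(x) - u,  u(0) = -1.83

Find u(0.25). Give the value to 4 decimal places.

Midpoint: k1 = f(x_n, u_n); k2 = f(x_n + h/2, u_n + (h/2)·k1); u_{n+1} = u_n + h·k2.
x=0.000000, u=-1.830000:
  k1 = f(0.000000, -1.830000) = 3.250000
  k2 = f(0.125000, -1.423750) = 2.832671
  u ← -1.830000 + 0.25·2.832671 = -1.121832
u(0.25) ≈ -1.1218

-1.1218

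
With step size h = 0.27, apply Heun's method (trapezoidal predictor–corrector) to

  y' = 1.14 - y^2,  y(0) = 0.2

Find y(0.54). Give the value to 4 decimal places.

Heun: k1 = f(x_n, y_n); k2 = f(x_n + h, y_n + h·k1); y_{n+1} = y_n + (h/2)·(k1 + k2).
x=0.000000, y=0.200000:
  k1 = f(0.000000, 0.200000) = 1.100000
  k2 = f(0.270000, 0.497000) = 0.892991
  y ← 0.200000 + (0.27/2)·(1.100000 + 0.892991) = 0.469054
x=0.270000, y=0.469054:
  k1 = f(0.270000, 0.469054) = 0.919989
  k2 = f(0.540000, 0.717451) = 0.625265
  y ← 0.469054 + (0.27/2)·(0.919989 + 0.625265) = 0.677663
y(0.54) ≈ 0.6777

0.6777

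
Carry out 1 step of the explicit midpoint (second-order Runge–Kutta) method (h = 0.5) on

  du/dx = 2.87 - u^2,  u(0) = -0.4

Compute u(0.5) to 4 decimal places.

0.9965

Midpoint: k1 = f(x_n, u_n); k2 = f(x_n + h/2, u_n + (h/2)·k1); u_{n+1} = u_n + h·k2.
x=0.000000, u=-0.400000:
  k1 = f(0.000000, -0.400000) = 2.710000
  k2 = f(0.250000, 0.277500) = 2.792994
  u ← -0.400000 + 0.5·2.792994 = 0.996497
u(0.5) ≈ 0.9965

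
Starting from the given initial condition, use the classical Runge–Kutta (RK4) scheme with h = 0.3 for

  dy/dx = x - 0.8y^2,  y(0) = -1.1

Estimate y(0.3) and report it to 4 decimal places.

RK4: k1 = f(x_n, y_n); k2 = f(x_n + h/2, y_n + (h/2)·k1); k3 = f(x_n + h/2, y_n + (h/2)·k2); k4 = f(x_n + h, y_n + h·k3); y_{n+1} = y_n + (h/6)·(k1 + 2k2 + 2k3 + k4).
x=0.000000, y=-1.100000:
  k1 = f(0.000000, -1.100000) = -0.968000
  k2 = f(0.150000, -1.245200) = -1.090418
  k3 = f(0.150000, -1.263563) = -1.127273
  k4 = f(0.300000, -1.438182) = -1.354694
  y ← -1.100000 + (0.3/6)·(k1 + 2k2 + 2k3 + k4) = -1.437904
y(0.3) ≈ -1.4379

-1.4379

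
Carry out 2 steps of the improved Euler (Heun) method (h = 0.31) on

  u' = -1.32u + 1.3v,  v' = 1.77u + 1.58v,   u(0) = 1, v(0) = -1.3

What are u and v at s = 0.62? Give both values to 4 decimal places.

Heun on (u,v): k1 = f(s_n, state_n); k2 = f(s_n + h, state_n + h·k1); state_{n+1} = state_n + (h/2)·(k1 + k2).
0.000000: (1.000000, -1.300000)
  k1 = (-3.010000, -0.284000)
  predictor → (0.066900, -1.388040)
  k2 = (-1.892760, -2.074690)
  → (0.240072, -1.665597)
0.310000: (0.240072, -1.665597)
  k1 = (-2.482171, -2.206715)
  predictor → (-0.529401, -2.349679)
  k2 = (-2.355773, -4.649532)
  → (-0.509809, -2.728315)
(u(0.62), v(0.62)) ≈ (-0.5098, -2.7283)

-0.5098, -2.7283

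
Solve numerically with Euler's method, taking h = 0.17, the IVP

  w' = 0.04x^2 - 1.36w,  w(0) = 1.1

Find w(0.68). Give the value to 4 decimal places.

0.3868

Euler: w_{n+1} = w_n + h·f(x_n, w_n).
x=0.000000, w=1.100000: f=-1.496000 → w ← 1.100000 + 0.17·(-1.496000) = 0.845680
x=0.170000, w=0.845680: f=-1.148969 → w ← 0.845680 + 0.17·(-1.148969) = 0.650355
x=0.340000, w=0.650355: f=-0.879859 → w ← 0.650355 + 0.17·(-0.879859) = 0.500779
x=0.510000, w=0.500779: f=-0.670656 → w ← 0.500779 + 0.17·(-0.670656) = 0.386768
w(0.68) ≈ 0.3868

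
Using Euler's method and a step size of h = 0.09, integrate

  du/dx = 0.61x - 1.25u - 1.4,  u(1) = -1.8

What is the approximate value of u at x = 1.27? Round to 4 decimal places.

Euler: u_{n+1} = u_n + h·f(x_n, u_n).
x=1.000000, u=-1.800000: f=1.460000 → u ← -1.800000 + 0.09·1.460000 = -1.668600
x=1.090000, u=-1.668600: f=1.350650 → u ← -1.668600 + 0.09·1.350650 = -1.547041
x=1.180000, u=-1.547041: f=1.253602 → u ← -1.547041 + 0.09·1.253602 = -1.434217
u(1.27) ≈ -1.4342

-1.4342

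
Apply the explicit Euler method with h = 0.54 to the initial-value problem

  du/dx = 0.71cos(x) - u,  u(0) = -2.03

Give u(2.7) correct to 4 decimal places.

Euler: u_{n+1} = u_n + h·f(x_n, u_n).
x=0.000000, u=-2.030000: f=2.740000 → u ← -2.030000 + 0.54·2.740000 = -0.550400
x=0.540000, u=-0.550400: f=1.159373 → u ← -0.550400 + 0.54·1.159373 = 0.075662
x=1.080000, u=0.075662: f=0.258982 → u ← 0.075662 + 0.54·0.258982 = 0.215512
x=1.620000, u=0.215512: f=-0.250432 → u ← 0.215512 + 0.54·(-0.250432) = 0.080278
x=2.160000, u=0.080278: f=-0.474825 → u ← 0.080278 + 0.54·(-0.474825) = -0.176127
u(2.7) ≈ -0.1761

-0.1761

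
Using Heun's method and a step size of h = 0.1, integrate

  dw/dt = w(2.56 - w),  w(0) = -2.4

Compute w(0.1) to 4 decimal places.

Heun: k1 = f(t_n, w_n); k2 = f(t_n + h, w_n + h·k1); w_{n+1} = w_n + (h/2)·(k1 + k2).
t=0.000000, w=-2.400000:
  k1 = f(0.000000, -2.400000) = -11.904000
  k2 = f(0.100000, -3.590400) = -22.082396
  w ← -2.400000 + (0.1/2)·(-11.904000 + (-22.082396)) = -4.099320
w(0.1) ≈ -4.0993

-4.0993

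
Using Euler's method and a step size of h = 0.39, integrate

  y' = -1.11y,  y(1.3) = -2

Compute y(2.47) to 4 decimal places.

-0.3648

Euler: y_{n+1} = y_n + h·f(t_n, y_n).
t=1.300000, y=-2.000000: f=2.220000 → y ← -2.000000 + 0.39·2.220000 = -1.134200
t=1.690000, y=-1.134200: f=1.258962 → y ← -1.134200 + 0.39·1.258962 = -0.643205
t=2.080000, y=-0.643205: f=0.713957 → y ← -0.643205 + 0.39·0.713957 = -0.364761
y(2.47) ≈ -0.3648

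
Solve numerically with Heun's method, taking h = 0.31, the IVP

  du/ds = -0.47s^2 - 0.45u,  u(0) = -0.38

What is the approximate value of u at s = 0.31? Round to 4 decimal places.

Heun: k1 = f(s_n, u_n); k2 = f(s_n + h, u_n + h·k1); u_{n+1} = u_n + (h/2)·(k1 + k2).
s=0.000000, u=-0.380000:
  k1 = f(0.000000, -0.380000) = 0.171000
  k2 = f(0.310000, -0.326990) = 0.101979
  u ← -0.380000 + (0.31/2)·(0.171000 + 0.101979) = -0.337688
u(0.31) ≈ -0.3377

-0.3377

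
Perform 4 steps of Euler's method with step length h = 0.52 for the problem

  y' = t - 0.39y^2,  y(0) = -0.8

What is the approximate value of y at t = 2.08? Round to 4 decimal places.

0.3376

Euler: y_{n+1} = y_n + h·f(t_n, y_n).
t=0.000000, y=-0.800000: f=-0.249600 → y ← -0.800000 + 0.52·(-0.249600) = -0.929792
t=0.520000, y=-0.929792: f=0.182840 → y ← -0.929792 + 0.52·0.182840 = -0.834715
t=1.040000, y=-0.834715: f=0.768268 → y ← -0.834715 + 0.52·0.768268 = -0.435216
t=1.560000, y=-0.435216: f=1.486129 → y ← -0.435216 + 0.52·1.486129 = 0.337571
y(2.08) ≈ 0.3376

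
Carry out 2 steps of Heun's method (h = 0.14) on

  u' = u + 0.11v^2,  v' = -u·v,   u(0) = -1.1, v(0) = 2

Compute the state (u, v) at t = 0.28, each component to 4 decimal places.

Heun on (u,v): k1 = f(t_n, state_n); k2 = f(t_n + h, state_n + h·k1); state_{n+1} = state_n + (h/2)·(k1 + k2).
0.000000: (-1.100000, 2.000000)
  k1 = (-0.660000, 2.200000)
  predictor → (-1.192400, 2.308000)
  k2 = (-0.606445, 2.752059)
  → (-1.188651, 2.346644)
0.140000: (-1.188651, 2.346644)
  k1 = (-0.582910, 2.789341)
  predictor → (-1.270259, 2.737152)
  k2 = (-0.446138, 3.476891)
  → (-1.260685, 2.785280)
(u(0.28), v(0.28)) ≈ (-1.2607, 2.7853)

-1.2607, 2.7853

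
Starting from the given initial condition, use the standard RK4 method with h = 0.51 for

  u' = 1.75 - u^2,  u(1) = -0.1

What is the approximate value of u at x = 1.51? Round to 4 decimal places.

0.7078

RK4: k1 = f(x_n, u_n); k2 = f(x_n + h/2, u_n + (h/2)·k1); k3 = f(x_n + h/2, u_n + (h/2)·k2); k4 = f(x_n + h, u_n + h·k3); u_{n+1} = u_n + (h/6)·(k1 + 2k2 + 2k3 + k4).
x=1.000000, u=-0.100000:
  k1 = f(1.000000, -0.100000) = 1.740000
  k2 = f(1.255000, 0.343700) = 1.631870
  k3 = f(1.255000, 0.316127) = 1.650064
  k4 = f(1.510000, 0.741533) = 1.200130
  u ← -0.100000 + (0.51/6)·(k1 + 2k2 + 2k3 + k4) = 0.707840
u(1.51) ≈ 0.7078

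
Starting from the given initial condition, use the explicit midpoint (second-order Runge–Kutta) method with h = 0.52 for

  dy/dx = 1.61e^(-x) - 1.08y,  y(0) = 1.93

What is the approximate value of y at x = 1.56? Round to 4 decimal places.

Midpoint: k1 = f(x_n, y_n); k2 = f(x_n + h/2, y_n + (h/2)·k1); y_{n+1} = y_n + h·k2.
x=0.000000, y=1.930000:
  k1 = f(0.000000, 1.930000) = -0.474400
  k2 = f(0.260000, 1.806656) = -0.709795
  y ← 1.930000 + 0.52·(-0.709795) = 1.560906
x=0.520000, y=1.560906:
  k1 = f(0.520000, 1.560906) = -0.728601
  k2 = f(0.780000, 1.371470) = -0.743154
  y ← 1.560906 + 0.52·(-0.743154) = 1.174466
x=1.040000, y=1.174466:
  k1 = f(1.040000, 1.174466) = -0.699362
  k2 = f(1.300000, 0.992632) = -0.633267
  y ← 1.174466 + 0.52·(-0.633267) = 0.845168
y(1.56) ≈ 0.8452

0.8452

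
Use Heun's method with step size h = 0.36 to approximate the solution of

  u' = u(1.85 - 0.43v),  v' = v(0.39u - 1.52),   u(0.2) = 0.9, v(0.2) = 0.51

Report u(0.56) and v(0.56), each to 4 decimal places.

1.6072, 0.3515

Heun on (u,v): k1 = f(t_n, state_n); k2 = f(t_n + h, state_n + h·k1); state_{n+1} = state_n + (h/2)·(k1 + k2).
0.200000: (0.900000, 0.510000)
  k1 = (1.467630, -0.596190)
  predictor → (1.428347, 0.295372)
  k2 = (2.461028, -0.284427)
  → (1.607158, 0.351489)
(u(0.56), v(0.56)) ≈ (1.6072, 0.3515)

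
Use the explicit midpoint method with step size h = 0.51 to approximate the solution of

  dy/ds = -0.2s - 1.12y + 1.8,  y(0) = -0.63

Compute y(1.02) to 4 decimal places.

Midpoint: k1 = f(s_n, y_n); k2 = f(s_n + h/2, y_n + (h/2)·k1); y_{n+1} = y_n + h·k2.
s=0.000000, y=-0.630000:
  k1 = f(0.000000, -0.630000) = 2.505600
  k2 = f(0.255000, 0.008928) = 1.739001
  y ← -0.630000 + 0.51·1.739001 = 0.256890
s=0.510000, y=0.256890:
  k1 = f(0.510000, 0.256890) = 1.410283
  k2 = f(0.765000, 0.616512) = 0.956506
  y ← 0.256890 + 0.51·0.956506 = 0.744708
y(1.02) ≈ 0.7447

0.7447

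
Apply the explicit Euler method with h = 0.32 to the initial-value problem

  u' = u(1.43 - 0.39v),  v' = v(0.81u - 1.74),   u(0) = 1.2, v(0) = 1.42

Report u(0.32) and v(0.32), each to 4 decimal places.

1.5365, 1.0710

Euler on (u,v): u_{n+1} = u_n + h·u', v_{n+1} = v_n + h·v'.
0.000000: (1.200000, 1.420000); f=(1.051440, -1.090560) → (1.536461, 1.071021)
(u(0.32), v(0.32)) ≈ (1.5365, 1.0710)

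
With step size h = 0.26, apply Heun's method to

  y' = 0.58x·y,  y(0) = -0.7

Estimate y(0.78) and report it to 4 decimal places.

Heun: k1 = f(x_n, y_n); k2 = f(x_n + h, y_n + h·k1); y_{n+1} = y_n + (h/2)·(k1 + k2).
x=0.000000, y=-0.700000:
  k1 = f(0.000000, -0.700000) = 0.000000
  k2 = f(0.260000, -0.700000) = -0.105560
  y ← -0.700000 + (0.26/2)·(0.000000 + (-0.105560)) = -0.713723
x=0.260000, y=-0.713723:
  k1 = f(0.260000, -0.713723) = -0.107629
  k2 = f(0.520000, -0.741706) = -0.223699
  y ← -0.713723 + (0.26/2)·(-0.107629 + (-0.223699)) = -0.756795
x=0.520000, y=-0.756795:
  k1 = f(0.520000, -0.756795) = -0.228250
  k2 = f(0.780000, -0.816140) = -0.369222
  y ← -0.756795 + (0.26/2)·(-0.228250 + (-0.369222)) = -0.834467
y(0.78) ≈ -0.8345

-0.8345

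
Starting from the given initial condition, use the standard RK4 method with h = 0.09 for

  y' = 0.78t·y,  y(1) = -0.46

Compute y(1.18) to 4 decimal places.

-0.5361

RK4: k1 = f(t_n, y_n); k2 = f(t_n + h/2, y_n + (h/2)·k1); k3 = f(t_n + h/2, y_n + (h/2)·k2); k4 = f(t_n + h, y_n + h·k3); y_{n+1} = y_n + (h/6)·(k1 + 2k2 + 2k3 + k4).
t=1.000000, y=-0.460000:
  k1 = f(1.000000, -0.460000) = -0.358800
  k2 = f(1.045000, -0.476146) = -0.388107
  k3 = f(1.045000, -0.477465) = -0.389182
  k4 = f(1.090000, -0.495026) = -0.420871
  y ← -0.460000 + (0.09/6)·(k1 + 2k2 + 2k3 + k4) = -0.495014
t=1.090000, y=-0.495014:
  k1 = f(1.090000, -0.495014) = -0.420861
  k2 = f(1.135000, -0.513952) = -0.455002
  k3 = f(1.135000, -0.515489) = -0.456362
  k4 = f(1.180000, -0.536086) = -0.493414
  y ← -0.495014 + (0.09/6)·(k1 + 2k2 + 2k3 + k4) = -0.536069
y(1.18) ≈ -0.5361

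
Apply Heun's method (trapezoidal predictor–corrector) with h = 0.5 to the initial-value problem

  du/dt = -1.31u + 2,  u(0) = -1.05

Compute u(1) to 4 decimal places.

0.7201

Heun: k1 = f(t_n, u_n); k2 = f(t_n + h, u_n + h·k1); u_{n+1} = u_n + (h/2)·(k1 + k2).
t=0.000000, u=-1.050000:
  k1 = f(0.000000, -1.050000) = 3.375500
  k2 = f(0.500000, 0.637750) = 1.164547
  u ← -1.050000 + (0.5/2)·(3.375500 + 1.164547) = 0.085012
t=0.500000, u=0.085012:
  k1 = f(0.500000, 0.085012) = 1.888634
  k2 = f(1.000000, 1.029329) = 0.651579
  u ← 0.085012 + (0.5/2)·(1.888634 + 0.651579) = 0.720065
u(1) ≈ 0.7201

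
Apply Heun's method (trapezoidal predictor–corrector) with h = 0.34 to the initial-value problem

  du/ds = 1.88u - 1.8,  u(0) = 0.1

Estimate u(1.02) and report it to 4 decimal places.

Heun: k1 = f(s_n, u_n); k2 = f(s_n + h, u_n + h·k1); u_{n+1} = u_n + (h/2)·(k1 + k2).
s=0.000000, u=0.100000:
  k1 = f(0.000000, 0.100000) = -1.612000
  k2 = f(0.340000, -0.448080) = -2.642390
  u ← 0.100000 + (0.34/2)·(-1.612000 + (-2.642390)) = -0.623246
s=0.340000, u=-0.623246:
  k1 = f(0.340000, -0.623246) = -2.971703
  k2 = f(0.680000, -1.633625) = -4.871216
  u ← -0.623246 + (0.34/2)·(-2.971703 + (-4.871216)) = -1.956543
s=0.680000, u=-1.956543:
  k1 = f(0.680000, -1.956543) = -5.478300
  k2 = f(1.020000, -3.819165) = -8.980030
  u ← -1.956543 + (0.34/2)·(-5.478300 + (-8.980030)) = -4.414459
u(1.02) ≈ -4.4145

-4.4145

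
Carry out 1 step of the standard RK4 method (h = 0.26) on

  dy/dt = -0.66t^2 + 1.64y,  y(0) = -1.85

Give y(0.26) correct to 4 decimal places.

RK4: k1 = f(t_n, y_n); k2 = f(t_n + h/2, y_n + (h/2)·k1); k3 = f(t_n + h/2, y_n + (h/2)·k2); k4 = f(t_n + h, y_n + h·k3); y_{n+1} = y_n + (h/6)·(k1 + 2k2 + 2k3 + k4).
t=0.000000, y=-1.850000:
  k1 = f(0.000000, -1.850000) = -3.034000
  k2 = f(0.130000, -2.244420) = -3.692003
  k3 = f(0.130000, -2.329960) = -3.832289
  k4 = f(0.260000, -2.846395) = -4.712704
  y ← -1.850000 + (0.26/6)·(k1 + 2k2 + 2k3 + k4) = -2.837796
y(0.26) ≈ -2.8378

-2.8378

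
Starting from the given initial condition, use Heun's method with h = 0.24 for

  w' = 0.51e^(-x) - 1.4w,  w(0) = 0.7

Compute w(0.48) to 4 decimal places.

Heun: k1 = f(x_n, w_n); k2 = f(x_n + h, w_n + h·k1); w_{n+1} = w_n + (h/2)·(k1 + k2).
x=0.000000, w=0.700000:
  k1 = f(0.000000, 0.700000) = -0.470000
  k2 = f(0.240000, 0.587200) = -0.420900
  w ← 0.700000 + (0.24/2)·(-0.470000 + (-0.420900)) = 0.593092
x=0.240000, w=0.593092:
  k1 = f(0.240000, 0.593092) = -0.429149
  k2 = f(0.480000, 0.490096) = -0.370555
  w ← 0.593092 + (0.24/2)·(-0.429149 + (-0.370555)) = 0.497128
w(0.48) ≈ 0.4971

0.4971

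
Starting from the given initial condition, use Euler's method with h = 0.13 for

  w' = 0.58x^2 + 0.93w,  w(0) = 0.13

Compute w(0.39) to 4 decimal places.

Euler: w_{n+1} = w_n + h·f(x_n, w_n).
x=0.000000, w=0.130000: f=0.120900 → w ← 0.130000 + 0.13·0.120900 = 0.145717
x=0.130000, w=0.145717: f=0.145319 → w ← 0.145717 + 0.13·0.145319 = 0.164608
x=0.260000, w=0.164608: f=0.192294 → w ← 0.164608 + 0.13·0.192294 = 0.189607
w(0.39) ≈ 0.1896

0.1896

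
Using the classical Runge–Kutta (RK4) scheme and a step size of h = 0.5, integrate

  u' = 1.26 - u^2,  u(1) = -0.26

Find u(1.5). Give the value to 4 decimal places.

RK4: k1 = f(t_n, u_n); k2 = f(t_n + h/2, u_n + (h/2)·k1); k3 = f(t_n + h/2, u_n + (h/2)·k2); k4 = f(t_n + h, u_n + h·k3); u_{n+1} = u_n + (h/6)·(k1 + 2k2 + 2k3 + k4).
t=1.000000, u=-0.260000:
  k1 = f(1.000000, -0.260000) = 1.192400
  k2 = f(1.250000, 0.038100) = 1.258548
  k3 = f(1.250000, 0.054637) = 1.257015
  k4 = f(1.500000, 0.368507) = 1.124202
  u ← -0.260000 + (0.5/6)·(k1 + 2k2 + 2k3 + k4) = 0.352311
u(1.5) ≈ 0.3523

0.3523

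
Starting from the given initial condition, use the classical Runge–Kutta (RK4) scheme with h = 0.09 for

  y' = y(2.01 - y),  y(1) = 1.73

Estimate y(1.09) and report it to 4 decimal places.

1.7708

RK4: k1 = f(x_n, y_n); k2 = f(x_n + h/2, y_n + (h/2)·k1); k3 = f(x_n + h/2, y_n + (h/2)·k2); k4 = f(x_n + h, y_n + h·k3); y_{n+1} = y_n + (h/6)·(k1 + 2k2 + 2k3 + k4).
x=1.000000, y=1.730000:
  k1 = f(1.000000, 1.730000) = 0.484400
  k2 = f(1.045000, 1.751798) = 0.452318
  k3 = f(1.045000, 1.750354) = 0.454472
  k4 = f(1.090000, 1.770902) = 0.423418
  y ← 1.730000 + (0.09/6)·(k1 + 2k2 + 2k3 + k4) = 1.770821
y(1.09) ≈ 1.7708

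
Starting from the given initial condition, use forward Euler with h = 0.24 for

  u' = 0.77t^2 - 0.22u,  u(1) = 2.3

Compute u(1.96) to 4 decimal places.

Euler: u_{n+1} = u_n + h·f(t_n, u_n).
t=1.000000, u=2.300000: f=0.264000 → u ← 2.300000 + 0.24·0.264000 = 2.363360
t=1.240000, u=2.363360: f=0.664013 → u ← 2.363360 + 0.24·0.664013 = 2.522723
t=1.480000, u=2.522723: f=1.131609 → u ← 2.522723 + 0.24·1.131609 = 2.794309
t=1.720000, u=2.794309: f=1.663220 → u ← 2.794309 + 0.24·1.663220 = 3.193482
u(1.96) ≈ 3.1935

3.1935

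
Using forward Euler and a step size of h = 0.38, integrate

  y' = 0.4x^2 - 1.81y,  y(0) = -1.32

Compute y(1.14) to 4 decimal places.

Euler: y_{n+1} = y_n + h·f(x_n, y_n).
x=0.000000, y=-1.320000: f=2.389200 → y ← -1.320000 + 0.38·2.389200 = -0.412104
x=0.380000, y=-0.412104: f=0.803668 → y ← -0.412104 + 0.38·0.803668 = -0.106710
x=0.760000, y=-0.106710: f=0.424185 → y ← -0.106710 + 0.38·0.424185 = 0.054480
y(1.14) ≈ 0.0545

0.0545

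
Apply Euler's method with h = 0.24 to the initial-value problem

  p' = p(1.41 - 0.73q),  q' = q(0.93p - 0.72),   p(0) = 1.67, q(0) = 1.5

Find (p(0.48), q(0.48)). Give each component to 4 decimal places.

Euler on (p,q): p_{n+1} = p_n + h·p', q_{n+1} = q_n + h·q'.
0.000000: (1.670000, 1.500000); f=(0.526050, 1.249650) → (1.796252, 1.799916)
0.240000: (1.796252, 1.799916); f=(0.172550, 1.710846) → (1.837664, 2.210519)
(p(0.48), q(0.48)) ≈ (1.8377, 2.2105)

1.8377, 2.2105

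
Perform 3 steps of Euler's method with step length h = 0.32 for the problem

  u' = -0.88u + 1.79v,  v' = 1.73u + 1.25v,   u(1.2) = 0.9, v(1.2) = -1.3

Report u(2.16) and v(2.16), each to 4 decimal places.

-1.6856, -3.1248

Euler on (u,v): u_{n+1} = u_n + h·u', v_{n+1} = v_n + h·v'.
1.200000: (0.900000, -1.300000); f=(-3.119000, -0.068000) → (-0.098080, -1.321760)
1.520000: (-0.098080, -1.321760); f=(-2.279640, -1.821878) → (-0.827565, -1.904761)
1.840000: (-0.827565, -1.904761); f=(-2.681265, -3.812638) → (-1.685570, -3.124805)
(u(2.16), v(2.16)) ≈ (-1.6856, -3.1248)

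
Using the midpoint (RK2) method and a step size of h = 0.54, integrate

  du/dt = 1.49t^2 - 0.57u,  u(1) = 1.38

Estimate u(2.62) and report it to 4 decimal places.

6.8403

Midpoint: k1 = f(t_n, u_n); k2 = f(t_n + h/2, u_n + (h/2)·k1); u_{n+1} = u_n + h·k2.
t=1.000000, u=1.380000:
  k1 = f(1.000000, 1.380000) = 0.703400
  k2 = f(1.270000, 1.569918) = 1.508368
  u ← 1.380000 + 0.54·1.508368 = 2.194519
t=1.540000, u=2.194519:
  k1 = f(1.540000, 2.194519) = 2.282808
  k2 = f(1.810000, 2.810877) = 3.279189
  u ← 2.194519 + 0.54·3.279189 = 3.965281
t=2.080000, u=3.965281:
  k1 = f(2.080000, 3.965281) = 4.186126
  k2 = f(2.350000, 5.095535) = 5.324070
  u ← 3.965281 + 0.54·5.324070 = 6.840279
u(2.62) ≈ 6.8403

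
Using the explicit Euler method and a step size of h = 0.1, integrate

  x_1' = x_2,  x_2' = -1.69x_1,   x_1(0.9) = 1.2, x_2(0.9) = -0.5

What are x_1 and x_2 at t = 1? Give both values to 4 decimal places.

1.1500, -0.7028

Euler on (x_1,x_2): x_1_{n+1} = x_1_n + h·x_1', x_2_{n+1} = x_2_n + h·x_2'.
0.900000: (1.200000, -0.500000); f=(-0.500000, -2.028000) → (1.150000, -0.702800)
(x_1(1), x_2(1)) ≈ (1.1500, -0.7028)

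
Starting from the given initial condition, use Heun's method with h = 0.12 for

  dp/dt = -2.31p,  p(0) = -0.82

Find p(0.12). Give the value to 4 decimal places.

Heun: k1 = f(t_n, p_n); k2 = f(t_n + h, p_n + h·k1); p_{n+1} = p_n + (h/2)·(k1 + k2).
t=0.000000, p=-0.820000:
  k1 = f(0.000000, -0.820000) = 1.894200
  k2 = f(0.120000, -0.592696) = 1.369128
  p ← -0.820000 + (0.12/2)·(1.894200 + 1.369128) = -0.624200
p(0.12) ≈ -0.6242

-0.6242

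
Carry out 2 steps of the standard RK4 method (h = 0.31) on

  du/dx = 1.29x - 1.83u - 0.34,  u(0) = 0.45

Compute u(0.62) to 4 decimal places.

RK4: k1 = f(x_n, u_n); k2 = f(x_n + h/2, u_n + (h/2)·k1); k3 = f(x_n + h/2, u_n + (h/2)·k2); k4 = f(x_n + h, u_n + h·k3); u_{n+1} = u_n + (h/6)·(k1 + 2k2 + 2k3 + k4).
x=0.000000, u=0.450000:
  k1 = f(0.000000, 0.450000) = -1.163500
  k2 = f(0.155000, 0.269657) = -0.633523
  k3 = f(0.155000, 0.351804) = -0.783851
  k4 = f(0.310000, 0.207006) = -0.318921
  u ← 0.450000 + (0.31/6)·(k1 + 2k2 + 2k3 + k4) = 0.226946
x=0.310000, u=0.226946:
  k1 = f(0.310000, 0.226946) = -0.355412
  k2 = f(0.465000, 0.171857) = -0.054649
  k3 = f(0.465000, 0.218476) = -0.139960
  k4 = f(0.620000, 0.183559) = 0.123888
  u ← 0.226946 + (0.31/6)·(k1 + 2k2 + 2k3 + k4) = 0.194875
u(0.62) ≈ 0.1949

0.1949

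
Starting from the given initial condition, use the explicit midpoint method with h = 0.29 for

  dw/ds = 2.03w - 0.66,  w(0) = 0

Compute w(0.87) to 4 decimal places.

-1.4534

Midpoint: k1 = f(s_n, w_n); k2 = f(s_n + h/2, w_n + (h/2)·k1); w_{n+1} = w_n + h·k2.
s=0.000000, w=0.000000:
  k1 = f(0.000000, 0.000000) = -0.660000
  k2 = f(0.145000, -0.095700) = -0.854271
  w ← 0.000000 + 0.29·(-0.854271) = -0.247739
s=0.290000, w=-0.247739:
  k1 = f(0.290000, -0.247739) = -1.162909
  k2 = f(0.435000, -0.416360) = -1.505212
  w ← -0.247739 + 0.29·(-1.505212) = -0.684250
s=0.580000, w=-0.684250:
  k1 = f(0.580000, -0.684250) = -2.049027
  k2 = f(0.725000, -0.981359) = -2.652159
  w ← -0.684250 + 0.29·(-2.652159) = -1.453376
w(0.87) ≈ -1.4534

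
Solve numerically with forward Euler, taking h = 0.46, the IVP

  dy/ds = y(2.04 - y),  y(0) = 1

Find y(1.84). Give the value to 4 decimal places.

2.0381

Euler: y_{n+1} = y_n + h·f(s_n, y_n).
s=0.000000, y=1.000000: f=1.040000 → y ← 1.000000 + 0.46·1.040000 = 1.478400
s=0.460000, y=1.478400: f=0.830269 → y ← 1.478400 + 0.46·0.830269 = 1.860324
s=0.920000, y=1.860324: f=0.334256 → y ← 1.860324 + 0.46·0.334256 = 2.014082
s=1.380000, y=2.014082: f=0.052202 → y ← 2.014082 + 0.46·0.052202 = 2.038094
y(1.84) ≈ 2.0381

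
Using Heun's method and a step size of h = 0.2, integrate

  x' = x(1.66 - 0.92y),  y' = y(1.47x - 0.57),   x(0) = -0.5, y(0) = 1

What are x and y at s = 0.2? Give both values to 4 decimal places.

Heun on (x,y): k1 = f(s_n, state_n); k2 = f(s_n + h, state_n + h·k1); state_{n+1} = state_n + (h/2)·(k1 + k2).
0.000000: (-0.500000, 1.000000)
  k1 = (-0.370000, -1.305000)
  predictor → (-0.574000, 0.739000)
  k2 = (-0.562589, -1.044783)
  → (-0.593259, 0.765022)
(x(0.2), y(0.2)) ≈ (-0.5933, 0.7650)

-0.5933, 0.7650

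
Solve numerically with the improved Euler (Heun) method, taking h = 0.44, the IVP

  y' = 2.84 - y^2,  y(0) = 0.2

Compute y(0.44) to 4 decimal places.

0.9897

Heun: k1 = f(t_n, y_n); k2 = f(t_n + h, y_n + h·k1); y_{n+1} = y_n + (h/2)·(k1 + k2).
t=0.000000, y=0.200000:
  k1 = f(0.000000, 0.200000) = 2.800000
  k2 = f(0.440000, 1.432000) = 0.789376
  y ← 0.200000 + (0.44/2)·(2.800000 + 0.789376) = 0.989663
y(0.44) ≈ 0.9897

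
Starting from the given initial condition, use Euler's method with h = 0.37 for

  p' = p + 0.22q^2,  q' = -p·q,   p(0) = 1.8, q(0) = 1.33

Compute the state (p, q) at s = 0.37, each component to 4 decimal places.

2.6100, 0.4442

Euler on (p,q): p_{n+1} = p_n + h·p', q_{n+1} = q_n + h·q'.
0.000000: (1.800000, 1.330000); f=(2.189158, -2.394000) → (2.609988, 0.444220)
(p(0.37), q(0.37)) ≈ (2.6100, 0.4442)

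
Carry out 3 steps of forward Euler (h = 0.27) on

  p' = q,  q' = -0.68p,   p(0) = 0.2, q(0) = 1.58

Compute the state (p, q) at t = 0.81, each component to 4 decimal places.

Euler on (p,q): p_{n+1} = p_n + h·p', q_{n+1} = q_n + h·q'.
0.000000: (0.200000, 1.580000); f=(1.580000, -0.136000) → (0.626600, 1.543280)
0.270000: (0.626600, 1.543280); f=(1.543280, -0.426088) → (1.043286, 1.428236)
0.540000: (1.043286, 1.428236); f=(1.428236, -0.709434) → (1.428909, 1.236689)
(p(0.81), q(0.81)) ≈ (1.4289, 1.2367)

1.4289, 1.2367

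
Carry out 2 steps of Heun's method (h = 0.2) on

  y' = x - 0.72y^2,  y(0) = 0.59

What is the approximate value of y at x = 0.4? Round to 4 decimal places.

Heun: k1 = f(x_n, y_n); k2 = f(x_n + h, y_n + h·k1); y_{n+1} = y_n + (h/2)·(k1 + k2).
x=0.000000, y=0.590000:
  k1 = f(0.000000, 0.590000) = -0.250632
  k2 = f(0.200000, 0.539874) = -0.009854
  y ← 0.590000 + (0.2/2)·(-0.250632 + (-0.009854)) = 0.563951
x=0.200000, y=0.563951:
  k1 = f(0.200000, 0.563951) = -0.028990
  k2 = f(0.400000, 0.558153) = 0.175695
  y ← 0.563951 + (0.2/2)·(-0.028990 + 0.175695) = 0.578622
y(0.4) ≈ 0.5786

0.5786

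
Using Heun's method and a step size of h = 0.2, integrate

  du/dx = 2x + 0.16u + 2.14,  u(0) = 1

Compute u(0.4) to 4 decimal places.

2.1125

Heun: k1 = f(x_n, u_n); k2 = f(x_n + h, u_n + h·k1); u_{n+1} = u_n + (h/2)·(k1 + k2).
x=0.000000, u=1.000000:
  k1 = f(0.000000, 1.000000) = 2.300000
  k2 = f(0.200000, 1.460000) = 2.773600
  u ← 1.000000 + (0.2/2)·(2.300000 + 2.773600) = 1.507360
x=0.200000, u=1.507360:
  k1 = f(0.200000, 1.507360) = 2.781178
  k2 = f(0.400000, 2.063596) = 3.270175
  u ← 1.507360 + (0.2/2)·(2.781178 + 3.270175) = 2.112495
u(0.4) ≈ 2.1125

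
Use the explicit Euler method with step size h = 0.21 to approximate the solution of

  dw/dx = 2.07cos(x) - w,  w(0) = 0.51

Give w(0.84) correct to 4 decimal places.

Euler: w_{n+1} = w_n + h·f(x_n, w_n).
x=0.000000, w=0.510000: f=1.560000 → w ← 0.510000 + 0.21·1.560000 = 0.837600
x=0.210000, w=0.837600: f=1.186924 → w ← 0.837600 + 0.21·1.186924 = 1.086854
x=0.420000, w=1.086854: f=0.803240 → w ← 1.086854 + 0.21·0.803240 = 1.255534
x=0.630000, w=1.255534: f=0.417082 → w ← 1.255534 + 0.21·0.417082 = 1.343122
w(0.84) ≈ 1.3431

1.3431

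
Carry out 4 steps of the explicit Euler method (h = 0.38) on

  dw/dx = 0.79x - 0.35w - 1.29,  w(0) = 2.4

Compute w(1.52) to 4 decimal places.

Euler: w_{n+1} = w_n + h·f(x_n, w_n).
x=0.000000, w=2.400000: f=-2.130000 → w ← 2.400000 + 0.38·(-2.130000) = 1.590600
x=0.380000, w=1.590600: f=-1.546510 → w ← 1.590600 + 0.38·(-1.546510) = 1.002926
x=0.760000, w=1.002926: f=-1.040624 → w ← 1.002926 + 0.38·(-1.040624) = 0.607489
x=1.140000, w=0.607489: f=-0.602021 → w ← 0.607489 + 0.38·(-0.602021) = 0.378721
w(1.52) ≈ 0.3787

0.3787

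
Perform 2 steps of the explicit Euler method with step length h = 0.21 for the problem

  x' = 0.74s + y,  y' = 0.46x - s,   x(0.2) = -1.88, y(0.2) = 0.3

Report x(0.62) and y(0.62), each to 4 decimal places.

Euler on (x,y): x_{n+1} = x_n + h·x', y_{n+1} = y_n + h·y'.
0.200000: (-1.880000, 0.300000); f=(0.448000, -1.064800) → (-1.785920, 0.076392)
0.410000: (-1.785920, 0.076392); f=(0.379792, -1.231523) → (-1.706164, -0.182228)
(x(0.62), y(0.62)) ≈ (-1.7062, -0.1822)

-1.7062, -0.1822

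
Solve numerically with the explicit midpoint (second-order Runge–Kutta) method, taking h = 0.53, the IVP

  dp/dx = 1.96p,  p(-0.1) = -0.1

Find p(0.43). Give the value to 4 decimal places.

-0.2578

Midpoint: k1 = f(x_n, p_n); k2 = f(x_n + h/2, p_n + (h/2)·k1); p_{n+1} = p_n + h·k2.
x=-0.100000, p=-0.100000:
  k1 = f(-0.100000, -0.100000) = -0.196000
  k2 = f(0.165000, -0.151940) = -0.297802
  p ← -0.100000 + 0.53·(-0.297802) = -0.257835
p(0.43) ≈ -0.2578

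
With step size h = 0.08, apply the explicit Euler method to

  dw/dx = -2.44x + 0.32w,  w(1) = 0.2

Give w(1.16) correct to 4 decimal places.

-0.2006

Euler: w_{n+1} = w_n + h·f(x_n, w_n).
x=1.000000, w=0.200000: f=-2.376000 → w ← 0.200000 + 0.08·(-2.376000) = 0.009920
x=1.080000, w=0.009920: f=-2.632026 → w ← 0.009920 + 0.08·(-2.632026) = -0.200642
w(1.16) ≈ -0.2006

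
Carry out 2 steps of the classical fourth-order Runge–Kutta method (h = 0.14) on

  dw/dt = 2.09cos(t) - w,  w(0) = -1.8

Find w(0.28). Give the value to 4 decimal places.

-0.8571

RK4: k1 = f(t_n, w_n); k2 = f(t_n + h/2, w_n + (h/2)·k1); k3 = f(t_n + h/2, w_n + (h/2)·k2); k4 = f(t_n + h, w_n + h·k3); w_{n+1} = w_n + (h/6)·(k1 + 2k2 + 2k3 + k4).
t=0.000000, w=-1.800000:
  k1 = f(0.000000, -1.800000) = 3.890000
  k2 = f(0.070000, -1.527700) = 3.612582
  k3 = f(0.070000, -1.547119) = 3.632001
  k4 = f(0.140000, -1.291520) = 3.361071
  w ← -1.800000 + (0.14/6)·(k1 + 2k2 + 2k3 + k4) = -1.292728
t=0.140000, w=-1.292728:
  k1 = f(0.140000, -1.292728) = 3.362279
  k2 = f(0.210000, -1.057368) = 3.101453
  k3 = f(0.210000, -1.075626) = 3.119711
  k4 = f(0.280000, -0.855968) = 2.864574
  w ← -1.292728 + (0.14/6)·(k1 + 2k2 + 2k3 + k4) = -0.857114
w(0.28) ≈ -0.8571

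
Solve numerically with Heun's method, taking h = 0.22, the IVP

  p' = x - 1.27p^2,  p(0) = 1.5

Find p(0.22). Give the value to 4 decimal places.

Heun: k1 = f(x_n, p_n); k2 = f(x_n + h, p_n + h·k1); p_{n+1} = p_n + (h/2)·(k1 + k2).
x=0.000000, p=1.500000:
  k1 = f(0.000000, 1.500000) = -2.857500
  k2 = f(0.220000, 0.871350) = -0.744249
  p ← 1.500000 + (0.22/2)·(-2.857500 + (-0.744249)) = 1.103808
p(0.22) ≈ 1.1038

1.1038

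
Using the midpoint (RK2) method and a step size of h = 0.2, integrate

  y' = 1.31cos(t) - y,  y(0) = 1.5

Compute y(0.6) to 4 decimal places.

Midpoint: k1 = f(t_n, y_n); k2 = f(t_n + h/2, y_n + (h/2)·k1); y_{n+1} = y_n + h·k2.
t=0.000000, y=1.500000:
  k1 = f(0.000000, 1.500000) = -0.190000
  k2 = f(0.100000, 1.481000) = -0.177545
  y ← 1.500000 + 0.2·(-0.177545) = 1.464491
t=0.200000, y=1.464491:
  k1 = f(0.200000, 1.464491) = -0.180604
  k2 = f(0.300000, 1.446431) = -0.194940
  y ← 1.464491 + 0.2·(-0.194940) = 1.425503
t=0.400000, y=1.425503:
  k1 = f(0.400000, 1.425503) = -0.218913
  k2 = f(0.500000, 1.403612) = -0.253979
  y ← 1.425503 + 0.2·(-0.253979) = 1.374707
y(0.6) ≈ 1.3747

1.3747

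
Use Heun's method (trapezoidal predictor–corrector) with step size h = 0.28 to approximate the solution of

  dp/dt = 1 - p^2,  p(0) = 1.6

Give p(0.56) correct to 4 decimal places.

1.1896

Heun: k1 = f(t_n, p_n); k2 = f(t_n + h, p_n + h·k1); p_{n+1} = p_n + (h/2)·(k1 + k2).
t=0.000000, p=1.600000:
  k1 = f(0.000000, 1.600000) = -1.560000
  k2 = f(0.280000, 1.163200) = -0.353034
  p ← 1.600000 + (0.28/2)·(-1.560000 + (-0.353034)) = 1.332175
t=0.280000, p=1.332175:
  k1 = f(0.280000, 1.332175) = -0.774691
  k2 = f(0.560000, 1.115262) = -0.243809
  p ← 1.332175 + (0.28/2)·(-0.774691 + (-0.243809)) = 1.189585
p(0.56) ≈ 1.1896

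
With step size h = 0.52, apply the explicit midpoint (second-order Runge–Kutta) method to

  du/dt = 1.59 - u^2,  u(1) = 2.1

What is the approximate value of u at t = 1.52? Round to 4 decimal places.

1.9554

Midpoint: k1 = f(t_n, u_n); k2 = f(t_n + h/2, u_n + (h/2)·k1); u_{n+1} = u_n + h·k2.
t=1.000000, u=2.100000:
  k1 = f(1.000000, 2.100000) = -2.820000
  k2 = f(1.260000, 1.366800) = -0.278142
  u ← 2.100000 + 0.52·(-0.278142) = 1.955366
u(1.52) ≈ 1.9554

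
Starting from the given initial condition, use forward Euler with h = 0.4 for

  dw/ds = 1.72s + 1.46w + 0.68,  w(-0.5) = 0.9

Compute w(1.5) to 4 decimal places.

Euler: w_{n+1} = w_n + h·f(s_n, w_n).
s=-0.500000, w=0.900000: f=1.134000 → w ← 0.900000 + 0.4·1.134000 = 1.353600
s=-0.100000, w=1.353600: f=2.484256 → w ← 1.353600 + 0.4·2.484256 = 2.347302
s=0.300000, w=2.347302: f=4.623062 → w ← 2.347302 + 0.4·4.623062 = 4.196527
s=0.700000, w=4.196527: f=8.010929 → w ← 4.196527 + 0.4·8.010929 = 7.400899
s=1.100000, w=7.400899: f=13.377312 → w ← 7.400899 + 0.4·13.377312 = 12.751824
w(1.5) ≈ 12.7518

12.7518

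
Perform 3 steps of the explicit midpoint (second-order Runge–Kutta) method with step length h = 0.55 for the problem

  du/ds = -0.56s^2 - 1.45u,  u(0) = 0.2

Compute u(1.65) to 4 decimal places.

-0.5016

Midpoint: k1 = f(s_n, u_n); k2 = f(s_n + h/2, u_n + (h/2)·k1); u_{n+1} = u_n + h·k2.
s=0.000000, u=0.200000:
  k1 = f(0.000000, 0.200000) = -0.290000
  k2 = f(0.275000, 0.120250) = -0.216713
  u ← 0.200000 + 0.55·(-0.216713) = 0.080808
s=0.550000, u=0.080808:
  k1 = f(0.550000, 0.080808) = -0.286572
  k2 = f(0.825000, 0.002001) = -0.384051
  u ← 0.080808 + 0.55·(-0.384051) = -0.130420
s=1.100000, u=-0.130420:
  k1 = f(1.100000, -0.130420) = -0.488491
  k2 = f(1.375000, -0.264755) = -0.674855
  u ← -0.130420 + 0.55·(-0.674855) = -0.501590
u(1.65) ≈ -0.5016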